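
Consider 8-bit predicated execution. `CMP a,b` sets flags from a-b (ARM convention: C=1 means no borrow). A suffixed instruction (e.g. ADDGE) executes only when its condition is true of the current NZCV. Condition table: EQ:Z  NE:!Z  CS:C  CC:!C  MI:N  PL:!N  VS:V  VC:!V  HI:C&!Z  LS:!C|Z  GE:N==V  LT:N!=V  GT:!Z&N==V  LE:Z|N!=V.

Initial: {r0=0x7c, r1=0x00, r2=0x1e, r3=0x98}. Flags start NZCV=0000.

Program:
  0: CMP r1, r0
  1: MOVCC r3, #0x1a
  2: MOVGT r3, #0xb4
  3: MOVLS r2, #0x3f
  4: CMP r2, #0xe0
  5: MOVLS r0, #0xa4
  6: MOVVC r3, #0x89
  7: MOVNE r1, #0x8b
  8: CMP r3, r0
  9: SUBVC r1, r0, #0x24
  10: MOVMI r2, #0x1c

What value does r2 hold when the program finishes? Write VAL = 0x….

VAL = 0x1c

[0] flags=1000 → (cmp)
[1] flags=1000 CC?T → r3=0x1a
[2] flags=1000 GT?F → skip
[3] flags=1000 LS?T → r2=0x3f
[4] flags=0000 → (cmp)
[5] flags=0000 LS?T → r0=0xa4
[6] flags=0000 VC?T → r3=0x89
[7] flags=0000 NE?T → r1=0x8b
[8] flags=1000 → (cmp)
[9] flags=1000 VC?T → r1=0x80
[10] flags=1000 MI?T → r2=0x1c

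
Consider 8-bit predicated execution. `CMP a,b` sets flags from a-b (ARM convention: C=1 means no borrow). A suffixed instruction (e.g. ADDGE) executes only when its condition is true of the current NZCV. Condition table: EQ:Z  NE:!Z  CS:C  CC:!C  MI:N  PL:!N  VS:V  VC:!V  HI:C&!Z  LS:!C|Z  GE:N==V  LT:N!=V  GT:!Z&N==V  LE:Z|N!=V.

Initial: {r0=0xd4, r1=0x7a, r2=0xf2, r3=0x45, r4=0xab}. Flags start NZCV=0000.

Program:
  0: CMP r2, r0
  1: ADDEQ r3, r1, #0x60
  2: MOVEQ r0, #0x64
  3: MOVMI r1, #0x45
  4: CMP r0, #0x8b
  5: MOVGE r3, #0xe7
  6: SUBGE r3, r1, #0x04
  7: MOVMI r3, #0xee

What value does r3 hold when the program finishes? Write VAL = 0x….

0: ✓ CMP  NZCV=0010
1: · ADDEQ
2: · MOVEQ
3: · MOVMI
4: ✓ CMP  NZCV=0010
5: ✓ MOVGE  r3←0xe7
6: ✓ SUBGE  r3←0x76
7: · MOVMI

VAL = 0x76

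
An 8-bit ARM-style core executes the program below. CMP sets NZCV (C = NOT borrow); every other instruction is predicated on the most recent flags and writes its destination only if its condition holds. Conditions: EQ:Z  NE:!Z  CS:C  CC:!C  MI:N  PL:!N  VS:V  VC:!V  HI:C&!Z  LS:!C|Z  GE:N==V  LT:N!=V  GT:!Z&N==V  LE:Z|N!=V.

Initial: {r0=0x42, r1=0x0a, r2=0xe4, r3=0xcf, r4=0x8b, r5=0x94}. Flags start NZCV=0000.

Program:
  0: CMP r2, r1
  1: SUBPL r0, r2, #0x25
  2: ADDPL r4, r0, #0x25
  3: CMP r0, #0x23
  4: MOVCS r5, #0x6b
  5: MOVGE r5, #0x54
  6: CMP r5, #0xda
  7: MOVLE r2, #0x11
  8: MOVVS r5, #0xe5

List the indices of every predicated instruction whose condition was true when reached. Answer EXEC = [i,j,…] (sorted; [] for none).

0: ✓ CMP  NZCV=1010
1: · SUBPL
2: · ADDPL
3: ✓ CMP  NZCV=0010
4: ✓ MOVCS  r5←0x6b
5: ✓ MOVGE  r5←0x54
6: ✓ CMP  NZCV=0000
7: · MOVLE
8: · MOVVS

EXEC = [4,5]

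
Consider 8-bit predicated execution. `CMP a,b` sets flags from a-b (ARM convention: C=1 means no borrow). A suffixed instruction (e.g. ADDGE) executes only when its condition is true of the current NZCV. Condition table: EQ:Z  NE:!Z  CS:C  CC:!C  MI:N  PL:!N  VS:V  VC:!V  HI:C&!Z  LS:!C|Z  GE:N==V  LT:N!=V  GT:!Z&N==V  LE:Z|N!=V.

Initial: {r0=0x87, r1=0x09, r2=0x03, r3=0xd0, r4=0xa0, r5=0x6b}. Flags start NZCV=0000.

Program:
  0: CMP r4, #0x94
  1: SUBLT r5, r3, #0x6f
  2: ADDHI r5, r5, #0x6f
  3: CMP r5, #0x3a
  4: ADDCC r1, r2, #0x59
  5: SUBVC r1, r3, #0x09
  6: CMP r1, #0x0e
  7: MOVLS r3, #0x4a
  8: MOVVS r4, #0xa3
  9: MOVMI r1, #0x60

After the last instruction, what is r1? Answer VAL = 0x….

[0] flags=0010 → (cmp)
[1] flags=0010 LT?F → skip
[2] flags=0010 HI?T → r5=0xda
[3] flags=1010 → (cmp)
[4] flags=1010 CC?F → skip
[5] flags=1010 VC?T → r1=0xc7
[6] flags=1010 → (cmp)
[7] flags=1010 LS?F → skip
[8] flags=1010 VS?F → skip
[9] flags=1010 MI?T → r1=0x60

VAL = 0x60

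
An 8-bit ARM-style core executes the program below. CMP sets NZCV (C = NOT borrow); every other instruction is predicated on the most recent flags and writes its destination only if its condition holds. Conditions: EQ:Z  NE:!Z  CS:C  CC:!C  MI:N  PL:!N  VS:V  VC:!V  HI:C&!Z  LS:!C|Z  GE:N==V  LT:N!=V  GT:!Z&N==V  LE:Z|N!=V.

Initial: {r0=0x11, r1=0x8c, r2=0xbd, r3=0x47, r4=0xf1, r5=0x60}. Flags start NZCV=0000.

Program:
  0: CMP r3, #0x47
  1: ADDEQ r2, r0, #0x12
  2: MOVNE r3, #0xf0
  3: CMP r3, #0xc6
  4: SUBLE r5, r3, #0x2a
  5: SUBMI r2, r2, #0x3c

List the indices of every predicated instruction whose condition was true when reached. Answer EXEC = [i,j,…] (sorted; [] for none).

EXEC = [1,5]

[0] flags=0110 → (cmp)
[1] flags=0110 EQ?T → r2=0x23
[2] flags=0110 NE?F → skip
[3] flags=1001 → (cmp)
[4] flags=1001 LE?F → skip
[5] flags=1001 MI?T → r2=0xe7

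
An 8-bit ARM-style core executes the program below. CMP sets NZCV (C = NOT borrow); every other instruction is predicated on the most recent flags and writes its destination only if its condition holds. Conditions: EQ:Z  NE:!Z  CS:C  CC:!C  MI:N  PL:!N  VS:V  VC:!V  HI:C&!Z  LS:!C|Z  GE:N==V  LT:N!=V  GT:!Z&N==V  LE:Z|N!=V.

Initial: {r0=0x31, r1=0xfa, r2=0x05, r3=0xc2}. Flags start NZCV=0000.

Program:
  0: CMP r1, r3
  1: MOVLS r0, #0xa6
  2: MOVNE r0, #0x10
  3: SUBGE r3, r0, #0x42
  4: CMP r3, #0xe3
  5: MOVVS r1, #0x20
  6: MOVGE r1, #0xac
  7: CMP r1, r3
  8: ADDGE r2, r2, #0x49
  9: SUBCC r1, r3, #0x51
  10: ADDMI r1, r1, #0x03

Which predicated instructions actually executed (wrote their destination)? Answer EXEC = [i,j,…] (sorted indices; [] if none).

[0] flags=0010 → (cmp)
[1] flags=0010 LS?F → skip
[2] flags=0010 NE?T → r0=0x10
[3] flags=0010 GE?T → r3=0xce
[4] flags=1000 → (cmp)
[5] flags=1000 VS?F → skip
[6] flags=1000 GE?F → skip
[7] flags=0010 → (cmp)
[8] flags=0010 GE?T → r2=0x4e
[9] flags=0010 CC?F → skip
[10] flags=0010 MI?F → skip

EXEC = [2,3,8]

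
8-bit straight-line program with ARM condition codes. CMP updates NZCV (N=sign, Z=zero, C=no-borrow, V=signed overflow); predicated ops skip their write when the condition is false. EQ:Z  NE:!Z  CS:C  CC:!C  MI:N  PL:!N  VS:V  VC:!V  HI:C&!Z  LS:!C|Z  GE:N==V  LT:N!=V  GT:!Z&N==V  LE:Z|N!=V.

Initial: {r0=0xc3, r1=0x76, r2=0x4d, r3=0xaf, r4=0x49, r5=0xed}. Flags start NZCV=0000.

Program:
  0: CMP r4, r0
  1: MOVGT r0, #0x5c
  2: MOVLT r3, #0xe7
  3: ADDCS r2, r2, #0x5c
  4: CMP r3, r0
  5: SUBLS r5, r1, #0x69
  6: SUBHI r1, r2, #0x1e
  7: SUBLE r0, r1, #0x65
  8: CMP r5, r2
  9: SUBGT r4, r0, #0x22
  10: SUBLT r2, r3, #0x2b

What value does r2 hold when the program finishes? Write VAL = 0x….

VAL = 0x84

0: ✓ CMP  NZCV=1001
1: ✓ MOVGT  r0←0x5c
2: · MOVLT
3: · ADDCS
4: ✓ CMP  NZCV=0011
5: · SUBLS
6: ✓ SUBHI  r1←0x2f
7: ✓ SUBLE  r0←0xca
8: ✓ CMP  NZCV=1010
9: · SUBGT
10: ✓ SUBLT  r2←0x84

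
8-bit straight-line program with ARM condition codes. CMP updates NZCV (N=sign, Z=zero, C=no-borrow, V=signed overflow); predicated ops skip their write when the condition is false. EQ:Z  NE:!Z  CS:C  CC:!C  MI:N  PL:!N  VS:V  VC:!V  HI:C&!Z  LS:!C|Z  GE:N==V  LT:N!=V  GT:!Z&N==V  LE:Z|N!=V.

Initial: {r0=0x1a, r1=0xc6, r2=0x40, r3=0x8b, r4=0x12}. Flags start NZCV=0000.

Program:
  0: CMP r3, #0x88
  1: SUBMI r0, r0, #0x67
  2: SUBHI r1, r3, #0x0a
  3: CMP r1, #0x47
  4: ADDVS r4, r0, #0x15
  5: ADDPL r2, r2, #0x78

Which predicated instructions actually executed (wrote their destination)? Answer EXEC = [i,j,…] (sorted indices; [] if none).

EXEC = [2,4,5]

0: ✓ CMP  NZCV=0010
1: · SUBMI
2: ✓ SUBHI  r1←0x81
3: ✓ CMP  NZCV=0011
4: ✓ ADDVS  r4←0x2f
5: ✓ ADDPL  r2←0xb8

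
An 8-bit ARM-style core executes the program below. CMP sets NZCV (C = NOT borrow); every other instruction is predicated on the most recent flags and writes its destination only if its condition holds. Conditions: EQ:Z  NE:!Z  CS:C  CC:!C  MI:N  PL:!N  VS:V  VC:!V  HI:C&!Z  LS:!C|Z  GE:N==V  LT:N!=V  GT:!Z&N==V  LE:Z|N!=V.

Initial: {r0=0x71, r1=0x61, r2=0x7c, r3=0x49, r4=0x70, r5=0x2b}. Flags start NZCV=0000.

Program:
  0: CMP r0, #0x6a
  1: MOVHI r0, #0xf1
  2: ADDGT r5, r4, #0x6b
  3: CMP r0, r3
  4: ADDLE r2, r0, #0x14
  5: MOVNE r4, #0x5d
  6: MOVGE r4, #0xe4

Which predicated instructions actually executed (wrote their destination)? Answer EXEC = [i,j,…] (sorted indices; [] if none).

EXEC = [1,2,4,5]

[0] flags=0010 → (cmp)
[1] flags=0010 HI?T → r0=0xf1
[2] flags=0010 GT?T → r5=0xdb
[3] flags=1010 → (cmp)
[4] flags=1010 LE?T → r2=0x05
[5] flags=1010 NE?T → r4=0x5d
[6] flags=1010 GE?F → skip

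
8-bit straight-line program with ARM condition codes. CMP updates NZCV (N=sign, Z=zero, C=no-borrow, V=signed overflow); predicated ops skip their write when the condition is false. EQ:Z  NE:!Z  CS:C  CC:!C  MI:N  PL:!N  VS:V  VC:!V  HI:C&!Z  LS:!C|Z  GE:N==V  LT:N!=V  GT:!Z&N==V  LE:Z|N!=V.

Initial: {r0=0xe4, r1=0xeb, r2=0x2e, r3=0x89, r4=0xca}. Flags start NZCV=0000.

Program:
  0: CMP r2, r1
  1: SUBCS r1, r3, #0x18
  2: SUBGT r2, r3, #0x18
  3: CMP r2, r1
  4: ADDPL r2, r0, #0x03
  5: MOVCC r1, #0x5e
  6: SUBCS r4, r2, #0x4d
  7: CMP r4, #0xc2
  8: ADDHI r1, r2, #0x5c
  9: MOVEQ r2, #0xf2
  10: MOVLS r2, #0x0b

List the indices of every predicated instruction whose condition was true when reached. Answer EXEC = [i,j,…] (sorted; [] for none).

[0] flags=0000 → (cmp)
[1] flags=0000 CS?F → skip
[2] flags=0000 GT?T → r2=0x71
[3] flags=1001 → (cmp)
[4] flags=1001 PL?F → skip
[5] flags=1001 CC?T → r1=0x5e
[6] flags=1001 CS?F → skip
[7] flags=0010 → (cmp)
[8] flags=0010 HI?T → r1=0xcd
[9] flags=0010 EQ?F → skip
[10] flags=0010 LS?F → skip

EXEC = [2,5,8]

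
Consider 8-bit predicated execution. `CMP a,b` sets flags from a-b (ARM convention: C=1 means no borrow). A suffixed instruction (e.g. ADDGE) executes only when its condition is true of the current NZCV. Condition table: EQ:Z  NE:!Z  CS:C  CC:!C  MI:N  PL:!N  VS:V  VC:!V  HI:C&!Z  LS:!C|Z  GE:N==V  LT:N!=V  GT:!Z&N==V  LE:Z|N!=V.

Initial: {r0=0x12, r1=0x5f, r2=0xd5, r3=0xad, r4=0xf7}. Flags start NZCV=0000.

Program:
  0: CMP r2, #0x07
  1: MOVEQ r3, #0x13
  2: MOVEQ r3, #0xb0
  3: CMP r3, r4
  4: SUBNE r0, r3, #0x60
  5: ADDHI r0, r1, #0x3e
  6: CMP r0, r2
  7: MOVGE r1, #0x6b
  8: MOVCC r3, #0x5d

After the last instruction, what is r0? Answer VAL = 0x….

VAL = 0x4d

[0] flags=1010 → (cmp)
[1] flags=1010 EQ?F → skip
[2] flags=1010 EQ?F → skip
[3] flags=1000 → (cmp)
[4] flags=1000 NE?T → r0=0x4d
[5] flags=1000 HI?F → skip
[6] flags=0000 → (cmp)
[7] flags=0000 GE?T → r1=0x6b
[8] flags=0000 CC?T → r3=0x5d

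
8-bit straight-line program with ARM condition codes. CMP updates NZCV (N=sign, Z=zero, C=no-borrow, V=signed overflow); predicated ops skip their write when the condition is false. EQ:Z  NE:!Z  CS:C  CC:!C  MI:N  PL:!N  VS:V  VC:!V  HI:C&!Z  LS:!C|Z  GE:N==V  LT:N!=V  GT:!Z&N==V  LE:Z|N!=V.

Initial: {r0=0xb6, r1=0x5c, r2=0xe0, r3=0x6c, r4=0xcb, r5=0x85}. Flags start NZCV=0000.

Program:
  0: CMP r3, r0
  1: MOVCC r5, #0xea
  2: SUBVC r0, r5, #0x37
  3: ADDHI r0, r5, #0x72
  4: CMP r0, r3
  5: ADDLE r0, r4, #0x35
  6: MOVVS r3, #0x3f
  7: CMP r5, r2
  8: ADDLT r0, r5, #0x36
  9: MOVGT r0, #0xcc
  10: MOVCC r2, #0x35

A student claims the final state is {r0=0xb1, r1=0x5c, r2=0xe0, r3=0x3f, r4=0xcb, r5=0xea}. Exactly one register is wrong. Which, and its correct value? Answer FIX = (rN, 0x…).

FIX = (r0, 0xcc)

0: ✓ CMP  NZCV=1001
1: ✓ MOVCC  r5←0xea
2: · SUBVC
3: · ADDHI
4: ✓ CMP  NZCV=0011
5: ✓ ADDLE  r0←0x00
6: ✓ MOVVS  r3←0x3f
7: ✓ CMP  NZCV=0010
8: · ADDLT
9: ✓ MOVGT  r0←0xcc
10: · MOVCC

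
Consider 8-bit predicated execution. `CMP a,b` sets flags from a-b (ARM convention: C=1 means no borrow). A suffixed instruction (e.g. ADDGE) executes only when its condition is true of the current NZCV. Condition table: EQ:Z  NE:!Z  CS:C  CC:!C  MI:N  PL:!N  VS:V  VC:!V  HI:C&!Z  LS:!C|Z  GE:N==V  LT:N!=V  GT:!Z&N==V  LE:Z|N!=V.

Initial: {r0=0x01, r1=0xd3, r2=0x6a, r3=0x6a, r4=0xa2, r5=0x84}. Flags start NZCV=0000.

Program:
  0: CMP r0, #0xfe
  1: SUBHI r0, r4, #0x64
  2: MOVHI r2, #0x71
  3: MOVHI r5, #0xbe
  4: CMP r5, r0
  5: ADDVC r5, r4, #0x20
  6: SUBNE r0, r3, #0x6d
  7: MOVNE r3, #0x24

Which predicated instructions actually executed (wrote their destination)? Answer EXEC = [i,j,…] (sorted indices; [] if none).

[0] flags=0000 → (cmp)
[1] flags=0000 HI?F → skip
[2] flags=0000 HI?F → skip
[3] flags=0000 HI?F → skip
[4] flags=1010 → (cmp)
[5] flags=1010 VC?T → r5=0xc2
[6] flags=1010 NE?T → r0=0xfd
[7] flags=1010 NE?T → r3=0x24

EXEC = [5,6,7]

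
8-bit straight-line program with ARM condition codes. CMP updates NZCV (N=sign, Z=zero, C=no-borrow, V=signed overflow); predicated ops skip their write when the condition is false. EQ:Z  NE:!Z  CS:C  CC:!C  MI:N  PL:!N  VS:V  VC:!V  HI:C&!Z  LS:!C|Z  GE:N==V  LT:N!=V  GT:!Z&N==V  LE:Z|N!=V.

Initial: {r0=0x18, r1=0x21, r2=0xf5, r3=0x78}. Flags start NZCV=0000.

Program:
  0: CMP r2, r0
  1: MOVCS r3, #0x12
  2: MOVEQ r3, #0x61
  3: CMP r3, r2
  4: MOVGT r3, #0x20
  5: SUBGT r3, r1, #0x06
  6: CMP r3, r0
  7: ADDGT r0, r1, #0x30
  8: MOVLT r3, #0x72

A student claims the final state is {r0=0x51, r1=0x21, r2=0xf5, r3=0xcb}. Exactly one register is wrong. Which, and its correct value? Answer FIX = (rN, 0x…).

0: ✓ CMP  NZCV=1010
1: ✓ MOVCS  r3←0x12
2: · MOVEQ
3: ✓ CMP  NZCV=0000
4: ✓ MOVGT  r3←0x20
5: ✓ SUBGT  r3←0x1b
6: ✓ CMP  NZCV=0010
7: ✓ ADDGT  r0←0x51
8: · MOVLT

FIX = (r3, 0x1b)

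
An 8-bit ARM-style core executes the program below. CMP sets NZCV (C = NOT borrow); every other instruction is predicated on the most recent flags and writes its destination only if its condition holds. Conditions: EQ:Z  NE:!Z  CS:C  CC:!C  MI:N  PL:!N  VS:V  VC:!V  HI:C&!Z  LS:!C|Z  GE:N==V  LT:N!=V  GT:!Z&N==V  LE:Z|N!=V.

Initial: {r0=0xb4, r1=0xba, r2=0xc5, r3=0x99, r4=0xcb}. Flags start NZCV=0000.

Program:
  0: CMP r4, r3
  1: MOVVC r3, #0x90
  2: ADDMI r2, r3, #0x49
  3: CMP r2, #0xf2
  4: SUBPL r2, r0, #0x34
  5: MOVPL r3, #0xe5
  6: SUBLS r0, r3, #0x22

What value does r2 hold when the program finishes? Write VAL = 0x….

[0] flags=0010 → (cmp)
[1] flags=0010 VC?T → r3=0x90
[2] flags=0010 MI?F → skip
[3] flags=1000 → (cmp)
[4] flags=1000 PL?F → skip
[5] flags=1000 PL?F → skip
[6] flags=1000 LS?T → r0=0x6e

VAL = 0xc5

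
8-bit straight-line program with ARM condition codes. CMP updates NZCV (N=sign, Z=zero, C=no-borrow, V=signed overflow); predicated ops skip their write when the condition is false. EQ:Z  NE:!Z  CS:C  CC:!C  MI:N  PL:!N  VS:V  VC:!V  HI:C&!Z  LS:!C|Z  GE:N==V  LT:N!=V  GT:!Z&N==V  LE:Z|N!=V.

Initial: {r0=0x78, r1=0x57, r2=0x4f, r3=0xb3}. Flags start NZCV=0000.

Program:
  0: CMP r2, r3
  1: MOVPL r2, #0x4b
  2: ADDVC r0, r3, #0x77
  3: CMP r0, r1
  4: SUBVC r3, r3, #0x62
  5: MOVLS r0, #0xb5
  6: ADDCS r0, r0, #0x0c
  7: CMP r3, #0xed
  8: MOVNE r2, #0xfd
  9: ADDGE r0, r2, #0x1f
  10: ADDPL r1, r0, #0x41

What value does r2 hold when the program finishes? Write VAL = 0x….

0: ✓ CMP  NZCV=1001
1: · MOVPL
2: · ADDVC
3: ✓ CMP  NZCV=0010
4: ✓ SUBVC  r3←0x51
5: · MOVLS
6: ✓ ADDCS  r0←0x84
7: ✓ CMP  NZCV=0000
8: ✓ MOVNE  r2←0xfd
9: ✓ ADDGE  r0←0x1c
10: ✓ ADDPL  r1←0x5d

VAL = 0xfd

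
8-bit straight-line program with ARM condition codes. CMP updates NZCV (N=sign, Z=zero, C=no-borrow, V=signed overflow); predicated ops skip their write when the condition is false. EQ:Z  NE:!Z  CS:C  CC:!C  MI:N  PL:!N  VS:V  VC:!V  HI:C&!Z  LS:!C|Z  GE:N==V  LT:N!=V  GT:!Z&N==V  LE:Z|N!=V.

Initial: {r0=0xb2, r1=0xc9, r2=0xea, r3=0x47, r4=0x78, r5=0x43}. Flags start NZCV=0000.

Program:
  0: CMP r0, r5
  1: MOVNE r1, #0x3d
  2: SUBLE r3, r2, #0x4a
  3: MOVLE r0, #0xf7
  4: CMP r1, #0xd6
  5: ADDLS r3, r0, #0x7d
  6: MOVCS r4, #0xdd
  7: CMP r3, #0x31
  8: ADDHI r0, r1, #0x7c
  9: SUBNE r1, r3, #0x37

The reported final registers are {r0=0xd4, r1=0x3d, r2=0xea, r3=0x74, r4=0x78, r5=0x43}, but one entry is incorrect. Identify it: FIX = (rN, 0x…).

0: ✓ CMP  NZCV=0011
1: ✓ MOVNE  r1←0x3d
2: ✓ SUBLE  r3←0xa0
3: ✓ MOVLE  r0←0xf7
4: ✓ CMP  NZCV=0000
5: ✓ ADDLS  r3←0x74
6: · MOVCS
7: ✓ CMP  NZCV=0010
8: ✓ ADDHI  r0←0xb9
9: ✓ SUBNE  r1←0x3d

FIX = (r0, 0xb9)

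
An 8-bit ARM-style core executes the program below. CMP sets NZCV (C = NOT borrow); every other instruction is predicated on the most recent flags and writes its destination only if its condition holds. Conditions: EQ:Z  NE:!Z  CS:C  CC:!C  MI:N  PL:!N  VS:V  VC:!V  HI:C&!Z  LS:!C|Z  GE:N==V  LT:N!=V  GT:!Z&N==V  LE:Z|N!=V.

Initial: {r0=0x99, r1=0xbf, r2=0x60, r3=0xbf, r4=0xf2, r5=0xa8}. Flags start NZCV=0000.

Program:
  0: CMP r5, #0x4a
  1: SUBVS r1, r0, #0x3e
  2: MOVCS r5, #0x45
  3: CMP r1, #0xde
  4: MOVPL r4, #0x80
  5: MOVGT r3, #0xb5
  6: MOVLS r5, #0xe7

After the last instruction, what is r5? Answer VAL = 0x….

[0] flags=0011 → (cmp)
[1] flags=0011 VS?T → r1=0x5b
[2] flags=0011 CS?T → r5=0x45
[3] flags=0000 → (cmp)
[4] flags=0000 PL?T → r4=0x80
[5] flags=0000 GT?T → r3=0xb5
[6] flags=0000 LS?T → r5=0xe7

VAL = 0xe7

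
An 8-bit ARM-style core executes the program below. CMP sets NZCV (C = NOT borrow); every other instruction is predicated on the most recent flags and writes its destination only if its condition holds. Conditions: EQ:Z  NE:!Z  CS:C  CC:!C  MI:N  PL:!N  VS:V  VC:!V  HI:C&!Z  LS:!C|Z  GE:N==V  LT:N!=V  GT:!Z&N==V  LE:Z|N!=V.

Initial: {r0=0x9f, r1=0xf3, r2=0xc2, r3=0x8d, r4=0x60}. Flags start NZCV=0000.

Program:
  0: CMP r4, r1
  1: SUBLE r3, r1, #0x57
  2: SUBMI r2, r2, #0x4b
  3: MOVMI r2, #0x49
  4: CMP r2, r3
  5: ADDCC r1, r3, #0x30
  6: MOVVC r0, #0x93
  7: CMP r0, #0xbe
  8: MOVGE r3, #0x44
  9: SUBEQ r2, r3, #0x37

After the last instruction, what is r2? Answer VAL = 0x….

VAL = 0xc2

[0] flags=0000 → (cmp)
[1] flags=0000 LE?F → skip
[2] flags=0000 MI?F → skip
[3] flags=0000 MI?F → skip
[4] flags=0010 → (cmp)
[5] flags=0010 CC?F → skip
[6] flags=0010 VC?T → r0=0x93
[7] flags=1000 → (cmp)
[8] flags=1000 GE?F → skip
[9] flags=1000 EQ?F → skip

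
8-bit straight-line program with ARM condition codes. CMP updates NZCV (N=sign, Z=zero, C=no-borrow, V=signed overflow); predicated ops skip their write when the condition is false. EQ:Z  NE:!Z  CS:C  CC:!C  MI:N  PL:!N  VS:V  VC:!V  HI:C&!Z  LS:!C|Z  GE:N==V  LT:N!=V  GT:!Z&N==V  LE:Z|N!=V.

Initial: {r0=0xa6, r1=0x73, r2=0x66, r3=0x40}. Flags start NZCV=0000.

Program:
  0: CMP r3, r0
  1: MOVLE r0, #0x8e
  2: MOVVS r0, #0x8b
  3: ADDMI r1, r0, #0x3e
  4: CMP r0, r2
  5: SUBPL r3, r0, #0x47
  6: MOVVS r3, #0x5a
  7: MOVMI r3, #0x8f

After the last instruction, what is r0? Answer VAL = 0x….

VAL = 0x8b

[0] flags=1001 → (cmp)
[1] flags=1001 LE?F → skip
[2] flags=1001 VS?T → r0=0x8b
[3] flags=1001 MI?T → r1=0xc9
[4] flags=0011 → (cmp)
[5] flags=0011 PL?T → r3=0x44
[6] flags=0011 VS?T → r3=0x5a
[7] flags=0011 MI?F → skip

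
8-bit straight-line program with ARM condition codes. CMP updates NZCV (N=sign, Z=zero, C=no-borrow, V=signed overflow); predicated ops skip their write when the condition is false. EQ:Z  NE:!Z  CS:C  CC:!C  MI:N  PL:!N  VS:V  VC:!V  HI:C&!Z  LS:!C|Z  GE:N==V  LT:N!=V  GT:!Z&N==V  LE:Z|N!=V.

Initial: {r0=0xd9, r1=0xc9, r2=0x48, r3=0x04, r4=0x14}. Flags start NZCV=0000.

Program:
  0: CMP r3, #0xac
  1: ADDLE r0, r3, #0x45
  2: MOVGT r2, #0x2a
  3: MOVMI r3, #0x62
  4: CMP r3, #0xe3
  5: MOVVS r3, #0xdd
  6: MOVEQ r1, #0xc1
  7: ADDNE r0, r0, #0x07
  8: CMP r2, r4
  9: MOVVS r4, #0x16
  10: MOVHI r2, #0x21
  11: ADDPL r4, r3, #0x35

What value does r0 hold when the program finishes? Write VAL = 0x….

VAL = 0xe0

0: ✓ CMP  NZCV=0000
1: · ADDLE
2: ✓ MOVGT  r2←0x2a
3: · MOVMI
4: ✓ CMP  NZCV=0000
5: · MOVVS
6: · MOVEQ
7: ✓ ADDNE  r0←0xe0
8: ✓ CMP  NZCV=0010
9: · MOVVS
10: ✓ MOVHI  r2←0x21
11: ✓ ADDPL  r4←0x39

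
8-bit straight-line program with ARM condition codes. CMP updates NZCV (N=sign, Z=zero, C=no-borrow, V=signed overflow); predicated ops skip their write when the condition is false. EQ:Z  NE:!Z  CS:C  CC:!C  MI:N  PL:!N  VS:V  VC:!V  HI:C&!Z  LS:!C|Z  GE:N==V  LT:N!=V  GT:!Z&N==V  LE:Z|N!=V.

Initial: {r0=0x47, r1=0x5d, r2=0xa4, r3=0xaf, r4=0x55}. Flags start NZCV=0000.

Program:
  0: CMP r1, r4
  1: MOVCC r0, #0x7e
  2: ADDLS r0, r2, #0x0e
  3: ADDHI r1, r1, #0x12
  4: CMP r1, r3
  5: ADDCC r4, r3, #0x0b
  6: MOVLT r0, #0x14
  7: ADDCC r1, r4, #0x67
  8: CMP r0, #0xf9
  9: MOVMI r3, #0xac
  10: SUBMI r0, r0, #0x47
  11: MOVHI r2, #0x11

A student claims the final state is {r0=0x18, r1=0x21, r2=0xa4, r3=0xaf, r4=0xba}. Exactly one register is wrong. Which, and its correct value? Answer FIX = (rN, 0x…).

FIX = (r0, 0x47)

[0] flags=0010 → (cmp)
[1] flags=0010 CC?F → skip
[2] flags=0010 LS?F → skip
[3] flags=0010 HI?T → r1=0x6f
[4] flags=1001 → (cmp)
[5] flags=1001 CC?T → r4=0xba
[6] flags=1001 LT?F → skip
[7] flags=1001 CC?T → r1=0x21
[8] flags=0000 → (cmp)
[9] flags=0000 MI?F → skip
[10] flags=0000 MI?F → skip
[11] flags=0000 HI?F → skip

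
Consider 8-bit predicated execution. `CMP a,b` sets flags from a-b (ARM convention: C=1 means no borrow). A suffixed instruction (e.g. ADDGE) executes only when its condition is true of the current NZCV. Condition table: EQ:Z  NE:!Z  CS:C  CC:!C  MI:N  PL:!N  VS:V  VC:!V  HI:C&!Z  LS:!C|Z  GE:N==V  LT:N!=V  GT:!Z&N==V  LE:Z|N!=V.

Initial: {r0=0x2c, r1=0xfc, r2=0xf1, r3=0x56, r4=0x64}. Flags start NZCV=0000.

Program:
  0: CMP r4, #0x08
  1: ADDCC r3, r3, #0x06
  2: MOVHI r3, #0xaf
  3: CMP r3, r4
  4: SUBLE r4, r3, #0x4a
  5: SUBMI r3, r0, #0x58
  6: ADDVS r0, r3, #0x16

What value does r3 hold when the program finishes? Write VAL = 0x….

0: ✓ CMP  NZCV=0010
1: · ADDCC
2: ✓ MOVHI  r3←0xaf
3: ✓ CMP  NZCV=0011
4: ✓ SUBLE  r4←0x65
5: · SUBMI
6: ✓ ADDVS  r0←0xc5

VAL = 0xaf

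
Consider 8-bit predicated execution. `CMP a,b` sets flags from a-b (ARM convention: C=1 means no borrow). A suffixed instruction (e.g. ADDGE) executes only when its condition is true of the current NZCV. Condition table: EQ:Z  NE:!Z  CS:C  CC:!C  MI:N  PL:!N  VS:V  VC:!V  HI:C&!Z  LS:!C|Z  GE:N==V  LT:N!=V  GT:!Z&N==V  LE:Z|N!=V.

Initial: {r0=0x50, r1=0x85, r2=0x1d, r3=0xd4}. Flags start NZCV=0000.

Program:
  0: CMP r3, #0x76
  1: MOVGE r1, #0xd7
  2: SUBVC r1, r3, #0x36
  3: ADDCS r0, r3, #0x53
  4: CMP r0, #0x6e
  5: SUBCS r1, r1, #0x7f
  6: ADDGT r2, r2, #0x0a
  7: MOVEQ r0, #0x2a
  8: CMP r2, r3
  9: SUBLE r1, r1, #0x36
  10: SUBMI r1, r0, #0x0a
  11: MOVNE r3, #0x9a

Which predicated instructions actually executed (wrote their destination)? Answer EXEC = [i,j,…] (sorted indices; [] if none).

0: ✓ CMP  NZCV=0011
1: · MOVGE
2: · SUBVC
3: ✓ ADDCS  r0←0x27
4: ✓ CMP  NZCV=1000
5: · SUBCS
6: · ADDGT
7: · MOVEQ
8: ✓ CMP  NZCV=0000
9: · SUBLE
10: · SUBMI
11: ✓ MOVNE  r3←0x9a

EXEC = [3,11]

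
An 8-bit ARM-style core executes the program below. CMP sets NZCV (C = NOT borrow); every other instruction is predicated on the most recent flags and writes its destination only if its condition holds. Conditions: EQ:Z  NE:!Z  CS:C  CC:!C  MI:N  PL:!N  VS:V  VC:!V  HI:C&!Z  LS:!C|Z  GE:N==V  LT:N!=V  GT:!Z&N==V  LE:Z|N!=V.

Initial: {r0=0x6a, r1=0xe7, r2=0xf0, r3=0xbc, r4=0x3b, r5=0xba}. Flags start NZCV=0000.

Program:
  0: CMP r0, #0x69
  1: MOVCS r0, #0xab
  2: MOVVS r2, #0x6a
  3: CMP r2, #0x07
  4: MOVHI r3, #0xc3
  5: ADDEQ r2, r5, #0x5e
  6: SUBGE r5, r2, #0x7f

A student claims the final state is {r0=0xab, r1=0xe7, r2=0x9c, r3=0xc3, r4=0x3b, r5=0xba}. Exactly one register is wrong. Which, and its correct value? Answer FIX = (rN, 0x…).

[0] flags=0010 → (cmp)
[1] flags=0010 CS?T → r0=0xab
[2] flags=0010 VS?F → skip
[3] flags=1010 → (cmp)
[4] flags=1010 HI?T → r3=0xc3
[5] flags=1010 EQ?F → skip
[6] flags=1010 GE?F → skip

FIX = (r2, 0xf0)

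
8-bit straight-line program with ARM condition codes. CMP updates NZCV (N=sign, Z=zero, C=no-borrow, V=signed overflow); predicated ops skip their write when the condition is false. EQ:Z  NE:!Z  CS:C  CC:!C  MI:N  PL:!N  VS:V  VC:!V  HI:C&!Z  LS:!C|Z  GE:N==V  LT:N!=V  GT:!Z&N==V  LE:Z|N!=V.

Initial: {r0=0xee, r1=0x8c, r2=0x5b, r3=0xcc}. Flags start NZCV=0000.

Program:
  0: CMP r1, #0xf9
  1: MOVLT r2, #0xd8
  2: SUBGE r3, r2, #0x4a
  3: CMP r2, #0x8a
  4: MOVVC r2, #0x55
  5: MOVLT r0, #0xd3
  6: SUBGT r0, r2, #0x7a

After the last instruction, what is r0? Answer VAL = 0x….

VAL = 0xdb

[0] flags=1000 → (cmp)
[1] flags=1000 LT?T → r2=0xd8
[2] flags=1000 GE?F → skip
[3] flags=0010 → (cmp)
[4] flags=0010 VC?T → r2=0x55
[5] flags=0010 LT?F → skip
[6] flags=0010 GT?T → r0=0xdb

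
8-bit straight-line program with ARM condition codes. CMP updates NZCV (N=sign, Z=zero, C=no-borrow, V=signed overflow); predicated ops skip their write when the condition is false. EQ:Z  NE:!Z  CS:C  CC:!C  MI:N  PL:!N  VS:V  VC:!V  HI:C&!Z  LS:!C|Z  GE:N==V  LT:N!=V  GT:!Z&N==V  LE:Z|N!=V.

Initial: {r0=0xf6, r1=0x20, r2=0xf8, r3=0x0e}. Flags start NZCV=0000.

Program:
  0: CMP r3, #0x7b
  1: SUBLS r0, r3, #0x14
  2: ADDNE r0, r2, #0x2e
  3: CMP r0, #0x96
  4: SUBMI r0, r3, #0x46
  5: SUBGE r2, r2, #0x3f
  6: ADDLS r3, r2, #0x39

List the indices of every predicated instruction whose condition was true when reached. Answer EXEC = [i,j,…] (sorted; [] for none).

[0] flags=1000 → (cmp)
[1] flags=1000 LS?T → r0=0xfa
[2] flags=1000 NE?T → r0=0x26
[3] flags=1001 → (cmp)
[4] flags=1001 MI?T → r0=0xc8
[5] flags=1001 GE?T → r2=0xb9
[6] flags=1001 LS?T → r3=0xf2

EXEC = [1,2,4,5,6]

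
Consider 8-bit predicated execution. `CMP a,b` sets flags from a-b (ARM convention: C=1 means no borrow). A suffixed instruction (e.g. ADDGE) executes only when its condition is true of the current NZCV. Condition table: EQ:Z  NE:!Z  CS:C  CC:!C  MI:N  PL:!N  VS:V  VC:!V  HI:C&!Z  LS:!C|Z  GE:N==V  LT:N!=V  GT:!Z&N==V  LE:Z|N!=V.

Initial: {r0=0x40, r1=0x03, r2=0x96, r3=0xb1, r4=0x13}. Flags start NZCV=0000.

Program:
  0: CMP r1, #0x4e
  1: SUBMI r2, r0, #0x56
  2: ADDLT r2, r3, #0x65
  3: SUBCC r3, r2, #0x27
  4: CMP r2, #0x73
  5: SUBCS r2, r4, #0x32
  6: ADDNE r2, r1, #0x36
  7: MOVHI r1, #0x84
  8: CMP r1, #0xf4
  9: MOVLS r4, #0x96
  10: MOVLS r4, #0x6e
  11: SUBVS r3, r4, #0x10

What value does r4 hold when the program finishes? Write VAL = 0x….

[0] flags=1000 → (cmp)
[1] flags=1000 MI?T → r2=0xea
[2] flags=1000 LT?T → r2=0x16
[3] flags=1000 CC?T → r3=0xef
[4] flags=1000 → (cmp)
[5] flags=1000 CS?F → skip
[6] flags=1000 NE?T → r2=0x39
[7] flags=1000 HI?F → skip
[8] flags=0000 → (cmp)
[9] flags=0000 LS?T → r4=0x96
[10] flags=0000 LS?T → r4=0x6e
[11] flags=0000 VS?F → skip

VAL = 0x6e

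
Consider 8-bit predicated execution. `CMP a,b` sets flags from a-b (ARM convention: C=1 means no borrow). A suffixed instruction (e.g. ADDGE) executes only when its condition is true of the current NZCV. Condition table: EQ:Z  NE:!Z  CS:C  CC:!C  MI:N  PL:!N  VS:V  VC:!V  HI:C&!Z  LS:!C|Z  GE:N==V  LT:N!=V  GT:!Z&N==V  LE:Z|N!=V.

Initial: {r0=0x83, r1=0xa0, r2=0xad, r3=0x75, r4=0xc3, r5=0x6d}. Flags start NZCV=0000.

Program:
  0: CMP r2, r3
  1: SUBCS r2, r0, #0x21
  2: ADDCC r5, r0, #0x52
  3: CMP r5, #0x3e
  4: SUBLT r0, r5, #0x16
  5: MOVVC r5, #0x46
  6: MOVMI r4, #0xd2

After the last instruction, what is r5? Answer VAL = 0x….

VAL = 0x46

[0] flags=0011 → (cmp)
[1] flags=0011 CS?T → r2=0x62
[2] flags=0011 CC?F → skip
[3] flags=0010 → (cmp)
[4] flags=0010 LT?F → skip
[5] flags=0010 VC?T → r5=0x46
[6] flags=0010 MI?F → skip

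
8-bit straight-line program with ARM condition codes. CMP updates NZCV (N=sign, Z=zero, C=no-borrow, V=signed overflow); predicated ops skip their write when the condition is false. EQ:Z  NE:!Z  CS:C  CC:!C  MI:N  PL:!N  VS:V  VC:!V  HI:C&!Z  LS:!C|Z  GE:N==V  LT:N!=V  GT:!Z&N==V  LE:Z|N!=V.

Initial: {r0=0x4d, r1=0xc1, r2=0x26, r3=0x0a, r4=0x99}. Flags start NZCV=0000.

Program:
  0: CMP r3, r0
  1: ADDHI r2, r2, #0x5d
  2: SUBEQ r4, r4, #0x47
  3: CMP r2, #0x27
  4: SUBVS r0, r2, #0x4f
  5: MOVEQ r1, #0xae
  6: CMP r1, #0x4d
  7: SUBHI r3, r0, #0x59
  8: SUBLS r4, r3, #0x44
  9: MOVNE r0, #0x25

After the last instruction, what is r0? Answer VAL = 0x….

VAL = 0x25

0: ✓ CMP  NZCV=1000
1: · ADDHI
2: · SUBEQ
3: ✓ CMP  NZCV=1000
4: · SUBVS
5: · MOVEQ
6: ✓ CMP  NZCV=0011
7: ✓ SUBHI  r3←0xf4
8: · SUBLS
9: ✓ MOVNE  r0←0x25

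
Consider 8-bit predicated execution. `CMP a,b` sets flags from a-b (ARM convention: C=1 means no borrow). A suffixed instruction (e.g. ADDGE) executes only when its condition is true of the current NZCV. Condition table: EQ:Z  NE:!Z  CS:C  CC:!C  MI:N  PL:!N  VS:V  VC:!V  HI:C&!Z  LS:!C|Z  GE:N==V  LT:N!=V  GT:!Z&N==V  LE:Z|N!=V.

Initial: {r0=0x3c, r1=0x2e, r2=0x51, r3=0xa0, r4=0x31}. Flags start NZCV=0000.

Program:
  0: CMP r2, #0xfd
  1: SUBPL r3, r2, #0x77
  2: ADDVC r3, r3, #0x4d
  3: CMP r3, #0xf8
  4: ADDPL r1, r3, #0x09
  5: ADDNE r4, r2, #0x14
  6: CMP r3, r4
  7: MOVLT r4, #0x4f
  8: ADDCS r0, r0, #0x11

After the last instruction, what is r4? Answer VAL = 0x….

VAL = 0x4f

0: ✓ CMP  NZCV=0000
1: ✓ SUBPL  r3←0xda
2: ✓ ADDVC  r3←0x27
3: ✓ CMP  NZCV=0000
4: ✓ ADDPL  r1←0x30
5: ✓ ADDNE  r4←0x65
6: ✓ CMP  NZCV=1000
7: ✓ MOVLT  r4←0x4f
8: · ADDCS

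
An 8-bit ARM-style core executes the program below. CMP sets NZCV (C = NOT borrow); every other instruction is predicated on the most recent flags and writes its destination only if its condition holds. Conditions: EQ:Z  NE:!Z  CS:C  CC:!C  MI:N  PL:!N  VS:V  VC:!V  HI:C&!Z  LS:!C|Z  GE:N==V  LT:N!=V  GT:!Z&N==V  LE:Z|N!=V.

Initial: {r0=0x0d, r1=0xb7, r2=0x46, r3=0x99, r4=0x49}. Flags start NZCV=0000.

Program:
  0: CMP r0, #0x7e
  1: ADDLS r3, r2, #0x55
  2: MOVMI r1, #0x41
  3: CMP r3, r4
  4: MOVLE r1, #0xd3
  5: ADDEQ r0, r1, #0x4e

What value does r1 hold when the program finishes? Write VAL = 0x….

[0] flags=1000 → (cmp)
[1] flags=1000 LS?T → r3=0x9b
[2] flags=1000 MI?T → r1=0x41
[3] flags=0011 → (cmp)
[4] flags=0011 LE?T → r1=0xd3
[5] flags=0011 EQ?F → skip

VAL = 0xd3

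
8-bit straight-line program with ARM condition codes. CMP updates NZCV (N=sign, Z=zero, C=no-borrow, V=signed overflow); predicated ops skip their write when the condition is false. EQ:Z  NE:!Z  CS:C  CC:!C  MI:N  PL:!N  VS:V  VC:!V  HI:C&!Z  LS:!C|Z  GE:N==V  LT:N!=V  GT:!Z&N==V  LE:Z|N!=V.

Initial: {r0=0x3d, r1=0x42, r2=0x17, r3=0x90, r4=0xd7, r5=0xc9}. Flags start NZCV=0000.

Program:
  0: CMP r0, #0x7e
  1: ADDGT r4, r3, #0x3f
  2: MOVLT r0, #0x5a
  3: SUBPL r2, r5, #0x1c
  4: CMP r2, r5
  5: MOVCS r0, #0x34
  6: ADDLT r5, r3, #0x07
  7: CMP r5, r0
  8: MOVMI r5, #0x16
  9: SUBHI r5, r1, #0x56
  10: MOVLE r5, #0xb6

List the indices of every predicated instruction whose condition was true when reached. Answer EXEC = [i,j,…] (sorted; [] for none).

EXEC = [2,9,10]

[0] flags=1000 → (cmp)
[1] flags=1000 GT?F → skip
[2] flags=1000 LT?T → r0=0x5a
[3] flags=1000 PL?F → skip
[4] flags=0000 → (cmp)
[5] flags=0000 CS?F → skip
[6] flags=0000 LT?F → skip
[7] flags=0011 → (cmp)
[8] flags=0011 MI?F → skip
[9] flags=0011 HI?T → r5=0xec
[10] flags=0011 LE?T → r5=0xb6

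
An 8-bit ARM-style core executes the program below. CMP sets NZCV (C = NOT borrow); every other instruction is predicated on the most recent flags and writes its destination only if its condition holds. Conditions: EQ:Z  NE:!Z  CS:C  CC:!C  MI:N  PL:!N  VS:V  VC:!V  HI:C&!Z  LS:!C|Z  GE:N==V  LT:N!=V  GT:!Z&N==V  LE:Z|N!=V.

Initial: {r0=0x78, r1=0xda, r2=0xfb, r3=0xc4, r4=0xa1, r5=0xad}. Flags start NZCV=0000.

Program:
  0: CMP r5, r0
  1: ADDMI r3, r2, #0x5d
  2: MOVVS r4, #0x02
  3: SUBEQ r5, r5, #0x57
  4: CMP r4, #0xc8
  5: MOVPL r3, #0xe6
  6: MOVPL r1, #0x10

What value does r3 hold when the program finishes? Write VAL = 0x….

VAL = 0xe6

[0] flags=0011 → (cmp)
[1] flags=0011 MI?F → skip
[2] flags=0011 VS?T → r4=0x02
[3] flags=0011 EQ?F → skip
[4] flags=0000 → (cmp)
[5] flags=0000 PL?T → r3=0xe6
[6] flags=0000 PL?T → r1=0x10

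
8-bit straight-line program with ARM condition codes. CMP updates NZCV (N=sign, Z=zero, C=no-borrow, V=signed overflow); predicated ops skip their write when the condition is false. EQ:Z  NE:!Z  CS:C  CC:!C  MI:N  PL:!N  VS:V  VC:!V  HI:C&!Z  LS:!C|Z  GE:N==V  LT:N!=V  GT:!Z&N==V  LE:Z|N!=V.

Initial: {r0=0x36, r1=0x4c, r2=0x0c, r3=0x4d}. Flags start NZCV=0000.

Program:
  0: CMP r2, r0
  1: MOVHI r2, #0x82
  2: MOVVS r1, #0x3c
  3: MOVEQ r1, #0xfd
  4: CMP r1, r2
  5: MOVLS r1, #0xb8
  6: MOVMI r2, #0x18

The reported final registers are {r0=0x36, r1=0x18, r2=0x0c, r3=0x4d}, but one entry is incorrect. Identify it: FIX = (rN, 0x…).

[0] flags=1000 → (cmp)
[1] flags=1000 HI?F → skip
[2] flags=1000 VS?F → skip
[3] flags=1000 EQ?F → skip
[4] flags=0010 → (cmp)
[5] flags=0010 LS?F → skip
[6] flags=0010 MI?F → skip

FIX = (r1, 0x4c)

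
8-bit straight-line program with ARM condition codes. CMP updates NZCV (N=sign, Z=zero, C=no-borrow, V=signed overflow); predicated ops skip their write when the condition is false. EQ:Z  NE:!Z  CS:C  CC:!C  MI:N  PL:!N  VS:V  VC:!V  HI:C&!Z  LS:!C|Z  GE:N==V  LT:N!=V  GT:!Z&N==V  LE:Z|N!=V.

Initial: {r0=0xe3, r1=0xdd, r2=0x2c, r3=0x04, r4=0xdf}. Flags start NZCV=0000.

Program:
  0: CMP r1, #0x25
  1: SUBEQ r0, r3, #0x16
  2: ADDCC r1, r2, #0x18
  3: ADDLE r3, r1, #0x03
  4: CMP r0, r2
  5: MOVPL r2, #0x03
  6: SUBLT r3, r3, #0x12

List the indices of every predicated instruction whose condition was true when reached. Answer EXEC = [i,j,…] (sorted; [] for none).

[0] flags=1010 → (cmp)
[1] flags=1010 EQ?F → skip
[2] flags=1010 CC?F → skip
[3] flags=1010 LE?T → r3=0xe0
[4] flags=1010 → (cmp)
[5] flags=1010 PL?F → skip
[6] flags=1010 LT?T → r3=0xce

EXEC = [3,6]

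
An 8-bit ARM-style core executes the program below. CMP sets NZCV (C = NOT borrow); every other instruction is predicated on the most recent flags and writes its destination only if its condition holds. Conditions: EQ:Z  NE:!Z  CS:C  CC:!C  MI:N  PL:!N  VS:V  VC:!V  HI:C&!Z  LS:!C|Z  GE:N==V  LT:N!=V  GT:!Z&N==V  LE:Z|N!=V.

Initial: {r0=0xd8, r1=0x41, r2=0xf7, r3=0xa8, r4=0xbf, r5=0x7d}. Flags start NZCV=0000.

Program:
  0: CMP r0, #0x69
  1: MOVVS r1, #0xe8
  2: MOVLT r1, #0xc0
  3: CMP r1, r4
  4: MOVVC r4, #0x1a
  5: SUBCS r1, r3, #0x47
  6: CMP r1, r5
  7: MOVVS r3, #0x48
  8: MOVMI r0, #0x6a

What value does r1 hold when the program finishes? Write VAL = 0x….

VAL = 0x61

0: ✓ CMP  NZCV=0011
1: ✓ MOVVS  r1←0xe8
2: ✓ MOVLT  r1←0xc0
3: ✓ CMP  NZCV=0010
4: ✓ MOVVC  r4←0x1a
5: ✓ SUBCS  r1←0x61
6: ✓ CMP  NZCV=1000
7: · MOVVS
8: ✓ MOVMI  r0←0x6a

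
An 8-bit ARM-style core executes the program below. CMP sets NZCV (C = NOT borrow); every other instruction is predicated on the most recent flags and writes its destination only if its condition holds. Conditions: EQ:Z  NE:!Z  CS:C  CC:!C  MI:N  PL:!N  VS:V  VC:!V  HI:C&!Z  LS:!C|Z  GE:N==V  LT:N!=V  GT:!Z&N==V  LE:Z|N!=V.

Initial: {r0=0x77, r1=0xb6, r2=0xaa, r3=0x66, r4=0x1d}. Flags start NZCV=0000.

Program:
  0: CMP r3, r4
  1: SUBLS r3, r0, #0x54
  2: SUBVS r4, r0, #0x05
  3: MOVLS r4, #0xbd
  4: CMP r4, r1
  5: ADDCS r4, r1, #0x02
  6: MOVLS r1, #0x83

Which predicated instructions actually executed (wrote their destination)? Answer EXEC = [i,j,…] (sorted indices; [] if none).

[0] flags=0010 → (cmp)
[1] flags=0010 LS?F → skip
[2] flags=0010 VS?F → skip
[3] flags=0010 LS?F → skip
[4] flags=0000 → (cmp)
[5] flags=0000 CS?F → skip
[6] flags=0000 LS?T → r1=0x83

EXEC = [6]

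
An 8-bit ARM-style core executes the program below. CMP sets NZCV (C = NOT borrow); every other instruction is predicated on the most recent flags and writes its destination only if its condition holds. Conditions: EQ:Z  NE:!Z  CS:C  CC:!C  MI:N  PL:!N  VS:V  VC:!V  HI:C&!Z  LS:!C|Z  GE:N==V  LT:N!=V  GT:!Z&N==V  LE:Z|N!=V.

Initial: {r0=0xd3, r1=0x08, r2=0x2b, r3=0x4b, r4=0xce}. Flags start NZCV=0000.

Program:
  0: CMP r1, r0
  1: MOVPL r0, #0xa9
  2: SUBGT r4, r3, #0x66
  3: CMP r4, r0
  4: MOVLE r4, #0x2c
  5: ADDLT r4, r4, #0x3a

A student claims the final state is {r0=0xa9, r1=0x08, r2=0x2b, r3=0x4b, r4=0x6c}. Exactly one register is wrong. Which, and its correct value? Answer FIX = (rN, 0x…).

FIX = (r4, 0xe5)

[0] flags=0000 → (cmp)
[1] flags=0000 PL?T → r0=0xa9
[2] flags=0000 GT?T → r4=0xe5
[3] flags=0010 → (cmp)
[4] flags=0010 LE?F → skip
[5] flags=0010 LT?F → skip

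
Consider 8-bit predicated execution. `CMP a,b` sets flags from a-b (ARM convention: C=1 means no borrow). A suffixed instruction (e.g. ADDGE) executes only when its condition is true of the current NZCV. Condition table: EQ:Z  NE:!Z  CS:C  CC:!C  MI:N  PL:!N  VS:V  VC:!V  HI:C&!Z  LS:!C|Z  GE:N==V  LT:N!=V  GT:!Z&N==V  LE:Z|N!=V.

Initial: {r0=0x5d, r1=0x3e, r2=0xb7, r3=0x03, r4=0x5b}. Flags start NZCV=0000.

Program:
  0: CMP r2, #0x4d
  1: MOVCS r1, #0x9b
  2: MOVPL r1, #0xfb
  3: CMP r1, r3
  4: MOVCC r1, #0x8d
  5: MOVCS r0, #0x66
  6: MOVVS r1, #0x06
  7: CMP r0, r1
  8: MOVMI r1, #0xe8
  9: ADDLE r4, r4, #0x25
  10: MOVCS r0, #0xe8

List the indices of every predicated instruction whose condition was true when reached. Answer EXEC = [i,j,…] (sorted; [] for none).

[0] flags=0011 → (cmp)
[1] flags=0011 CS?T → r1=0x9b
[2] flags=0011 PL?T → r1=0xfb
[3] flags=1010 → (cmp)
[4] flags=1010 CC?F → skip
[5] flags=1010 CS?T → r0=0x66
[6] flags=1010 VS?F → skip
[7] flags=0000 → (cmp)
[8] flags=0000 MI?F → skip
[9] flags=0000 LE?F → skip
[10] flags=0000 CS?F → skip

EXEC = [1,2,5]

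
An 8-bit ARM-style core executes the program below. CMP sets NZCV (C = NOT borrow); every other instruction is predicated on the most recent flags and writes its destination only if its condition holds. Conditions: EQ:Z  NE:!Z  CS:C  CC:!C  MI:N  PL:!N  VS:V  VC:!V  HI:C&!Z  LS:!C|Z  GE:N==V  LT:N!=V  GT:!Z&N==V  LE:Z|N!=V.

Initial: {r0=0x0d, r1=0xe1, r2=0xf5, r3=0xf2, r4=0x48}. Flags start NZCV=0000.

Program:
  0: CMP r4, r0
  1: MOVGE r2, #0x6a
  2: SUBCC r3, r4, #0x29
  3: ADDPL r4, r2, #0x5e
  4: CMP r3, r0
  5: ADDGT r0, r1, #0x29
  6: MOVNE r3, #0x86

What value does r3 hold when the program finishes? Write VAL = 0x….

VAL = 0x86

[0] flags=0010 → (cmp)
[1] flags=0010 GE?T → r2=0x6a
[2] flags=0010 CC?F → skip
[3] flags=0010 PL?T → r4=0xc8
[4] flags=1010 → (cmp)
[5] flags=1010 GT?F → skip
[6] flags=1010 NE?T → r3=0x86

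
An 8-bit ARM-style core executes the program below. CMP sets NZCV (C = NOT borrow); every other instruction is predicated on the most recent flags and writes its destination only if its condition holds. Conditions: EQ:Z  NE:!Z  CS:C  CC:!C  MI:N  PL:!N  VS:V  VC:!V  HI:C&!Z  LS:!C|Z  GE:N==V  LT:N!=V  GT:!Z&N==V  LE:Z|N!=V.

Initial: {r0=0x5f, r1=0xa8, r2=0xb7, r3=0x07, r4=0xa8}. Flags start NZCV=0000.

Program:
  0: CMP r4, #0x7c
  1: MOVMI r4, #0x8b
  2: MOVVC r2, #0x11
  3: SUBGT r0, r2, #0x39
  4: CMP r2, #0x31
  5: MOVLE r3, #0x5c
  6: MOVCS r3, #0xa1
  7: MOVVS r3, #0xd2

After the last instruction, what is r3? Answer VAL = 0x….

0: ✓ CMP  NZCV=0011
1: · MOVMI
2: · MOVVC
3: · SUBGT
4: ✓ CMP  NZCV=1010
5: ✓ MOVLE  r3←0x5c
6: ✓ MOVCS  r3←0xa1
7: · MOVVS

VAL = 0xa1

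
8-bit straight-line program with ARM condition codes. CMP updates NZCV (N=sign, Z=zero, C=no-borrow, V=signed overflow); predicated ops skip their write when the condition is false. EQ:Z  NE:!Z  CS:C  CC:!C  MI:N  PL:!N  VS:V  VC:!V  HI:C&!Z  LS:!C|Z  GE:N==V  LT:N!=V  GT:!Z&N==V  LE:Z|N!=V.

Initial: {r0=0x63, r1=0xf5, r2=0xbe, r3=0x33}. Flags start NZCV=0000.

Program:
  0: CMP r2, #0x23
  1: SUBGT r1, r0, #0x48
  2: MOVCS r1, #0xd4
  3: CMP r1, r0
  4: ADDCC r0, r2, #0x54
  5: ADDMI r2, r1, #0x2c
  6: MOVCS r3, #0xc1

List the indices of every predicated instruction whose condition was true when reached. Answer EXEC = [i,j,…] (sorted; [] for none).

EXEC = [2,6]

[0] flags=1010 → (cmp)
[1] flags=1010 GT?F → skip
[2] flags=1010 CS?T → r1=0xd4
[3] flags=0011 → (cmp)
[4] flags=0011 CC?F → skip
[5] flags=0011 MI?F → skip
[6] flags=0011 CS?T → r3=0xc1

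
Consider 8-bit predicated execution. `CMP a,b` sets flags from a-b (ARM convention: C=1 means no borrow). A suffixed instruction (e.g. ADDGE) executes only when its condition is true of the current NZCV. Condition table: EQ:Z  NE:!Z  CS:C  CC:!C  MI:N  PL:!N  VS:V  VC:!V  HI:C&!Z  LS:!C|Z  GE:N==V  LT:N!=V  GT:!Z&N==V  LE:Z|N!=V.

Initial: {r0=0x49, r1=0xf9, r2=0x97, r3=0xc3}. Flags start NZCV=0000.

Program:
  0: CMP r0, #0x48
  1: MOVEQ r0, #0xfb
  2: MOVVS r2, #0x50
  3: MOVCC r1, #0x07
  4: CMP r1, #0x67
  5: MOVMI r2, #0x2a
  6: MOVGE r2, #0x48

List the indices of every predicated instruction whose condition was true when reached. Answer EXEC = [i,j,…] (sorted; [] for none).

[0] flags=0010 → (cmp)
[1] flags=0010 EQ?F → skip
[2] flags=0010 VS?F → skip
[3] flags=0010 CC?F → skip
[4] flags=1010 → (cmp)
[5] flags=1010 MI?T → r2=0x2a
[6] flags=1010 GE?F → skip

EXEC = [5]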